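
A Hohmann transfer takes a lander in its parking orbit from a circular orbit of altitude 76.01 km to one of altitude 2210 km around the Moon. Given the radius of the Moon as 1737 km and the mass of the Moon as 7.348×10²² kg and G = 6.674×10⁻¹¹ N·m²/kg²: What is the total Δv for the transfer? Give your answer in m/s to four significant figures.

μ = GM = 6.674×10⁻¹¹ × 7.348×10²² = 4.904×10¹² m³/s².
r₁ = 1737 + 76.01 = 1813.0 km = 1.8130×10⁶ m.
r₂ = 1737 + 2210 = 3947.0 km = 3.9470×10⁶ m.
Transfer ellipse a_t = (r₁ + r₂)/2 = 2.880×10⁶ m.
At r₁: circular v_c1 = √(μ/r₁) = 1645 m/s; transfer-perilune v_p = √[μ(2/r₁ − 1/a_t)] = 1925 m/s.
Δv₁ = v_p − v_c1 = 280.7 m/s.
At r₂: circular v_c2 = √(μ/r₂) = 1115 m/s; transfer-apolune v_a = √[μ(2/r₂ − 1/a_t)] = 884.4 m/s.
Δv₂ = v_c2 − v_a = 230.3 m/s.
Total Δv = Δv₁ + Δv₂ = 511.0 m/s.

Δv_total ≈ 511.0 m/s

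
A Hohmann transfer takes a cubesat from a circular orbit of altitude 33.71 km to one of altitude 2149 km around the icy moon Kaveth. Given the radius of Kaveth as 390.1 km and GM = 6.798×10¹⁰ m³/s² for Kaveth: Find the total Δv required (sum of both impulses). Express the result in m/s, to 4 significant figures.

r₁ = 390.1 + 33.71 = 423.81 km = 4.2381×10⁵ m.
r₂ = 390.1 + 2149 = 2539.1 km = 2.5391×10⁶ m.
Transfer ellipse a_t = (r₁ + r₂)/2 = 1.481×10⁶ m.
At r₁: circular v_c1 = √(μ/r₁) = 400.5 m/s; transfer-periapsis v_p = √[μ(2/r₁ − 1/a_t)] = 524.3 m/s.
Δv₁ = v_p − v_c1 = 123.8 m/s.
At r₂: circular v_c2 = √(μ/r₂) = 163.6 m/s; transfer-apoapsis v_a = √[μ(2/r₂ − 1/a_t)] = 87.52 m/s.
Δv₂ = v_c2 − v_a = 76.11 m/s.
Total Δv = Δv₁ + Δv₂ = 199.9 m/s.

Δv_total ≈ 199.9 m/s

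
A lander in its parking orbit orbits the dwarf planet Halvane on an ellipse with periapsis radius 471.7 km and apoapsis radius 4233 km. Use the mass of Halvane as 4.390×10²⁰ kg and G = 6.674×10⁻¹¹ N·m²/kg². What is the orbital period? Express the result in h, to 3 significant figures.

μ = GM = 6.674×10⁻¹¹ × 4.390×10²⁰ = 2.930×10¹⁰ m³/s².
Semi-major axis a = (r_p + r_a)/2 = (471.70 + 4233.0)/2 = 2352.3 km = 2.352×10⁶ m.
By Kepler's third law T = 2π√(a³/μ) = 2π × 2.108×10⁴ = 1.324×10⁵ s.
= 36.79 h.

T ≈ 36.8 h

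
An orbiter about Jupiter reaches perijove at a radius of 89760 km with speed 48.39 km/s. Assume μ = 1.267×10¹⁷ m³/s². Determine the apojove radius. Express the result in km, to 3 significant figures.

apojove radius ≈ 4.37×10⁵ km

r_p = 8.976×10⁷ m.
Specific energy ε = v²/2 − μ/r = -2.407×10⁸ J/kg, so a = −μ/(2ε) = 2.631×10⁸ m.
The apsides satisfy r_p + r_a = 2a, so the apojove radius is 2a − r_p = 4.365×10⁸ m = 4.3652×10⁵ km.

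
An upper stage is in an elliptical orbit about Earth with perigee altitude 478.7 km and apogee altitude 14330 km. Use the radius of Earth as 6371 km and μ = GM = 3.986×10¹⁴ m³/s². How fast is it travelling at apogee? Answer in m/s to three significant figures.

v ≈ 3090 m/s

r_p = 6371 + 478.7 = 6849.7 km = 6.8497×10⁶ m.
r_a = 6371 + 14330 = 20701 km = 2.0701×10⁷ m.
Semi-major axis a = (r_p + r_a)/2 = 13775 km = 1.378×10⁷ m.
Vis-viva: v² = μ(2/r − 1/a) = 3.986×10¹⁴ × (9.661×10⁻⁸ − 7.259×10⁻⁸) = 9.574×10⁶ m²/s².
v = 3094 m/s.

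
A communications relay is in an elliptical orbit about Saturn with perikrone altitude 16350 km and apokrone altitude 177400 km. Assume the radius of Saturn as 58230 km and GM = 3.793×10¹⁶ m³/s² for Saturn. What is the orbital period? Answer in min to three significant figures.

T ≈ 1040 min

r_p = 58230 + 16350 = 74580 km = 7.4580×10⁷ m.
r_a = 58230 + 177400 = 235630 km = 2.3563×10⁸ m.
Semi-major axis a = (r_p + r_a)/2 = (74580 + 2.3563×10⁵)/2 = 1.5510×10⁵ km = 1.551×10⁸ m.
By Kepler's third law T = 2π√(a³/μ) = 2π × 9.919×10³ = 6.232×10⁴ s.
= 1039 min.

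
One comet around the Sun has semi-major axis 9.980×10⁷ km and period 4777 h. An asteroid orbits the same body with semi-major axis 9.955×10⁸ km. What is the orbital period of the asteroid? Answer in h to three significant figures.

Kepler's third law: T² ∝ a³, so T₂ = T₁ (a₂/a₁)^(3/2).
a₂/a₁ = 9.975, (a₂/a₁)^(3/2) = 31.50.
T₂ = 4777 × 31.50 = 1.505×10⁵ h.

T₂ ≈ 1.50×10⁵ h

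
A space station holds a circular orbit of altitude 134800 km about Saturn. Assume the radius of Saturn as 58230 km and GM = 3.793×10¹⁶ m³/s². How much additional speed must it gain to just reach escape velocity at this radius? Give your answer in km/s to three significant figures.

r = 58230 + 134800 = 193030 km = 1.9303×10⁸ m.
Circular speed v_c = √(μ/r) = 14020 m/s.
Escape speed v_esc = √(2μ/r) = √2 × v_c = 19820 m/s.
Δv = v_esc − v_c = 5806 m/s = 5.806 km/s.

Δv ≈ 5.81 km/s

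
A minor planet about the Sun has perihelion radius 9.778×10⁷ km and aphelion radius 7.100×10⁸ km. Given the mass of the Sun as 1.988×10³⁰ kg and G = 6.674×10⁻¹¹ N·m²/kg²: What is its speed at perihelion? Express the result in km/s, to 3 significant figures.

μ = GM = 6.674×10⁻¹¹ × 1.988×10³⁰ = 1.327×10²⁰ m³/s².
Semi-major axis a = (r_p + r_a)/2 = 4.0389×10⁸ km = 4.039×10¹¹ m.
Vis-viva: v² = μ(2/r − 1/a) = 1.327×10²⁰ × (2.045×10⁻¹¹ − 2.476×10⁻¹²) = 2.385×10⁹ m²/s².
v = 48840 m/s = 48.84 km/s.

v ≈ 48.8 km/s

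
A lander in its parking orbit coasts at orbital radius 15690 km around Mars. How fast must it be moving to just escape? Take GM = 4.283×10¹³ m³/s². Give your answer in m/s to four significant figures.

v_esc ≈ 2337 m/s

r = 15690 km = 1.569×10⁷ m.
Escape speed v_esc = √(2μ/r) = √(2 × 4.283×10¹³ / 1.569×10⁷) = √(5.460×10⁶) = 2337 m/s.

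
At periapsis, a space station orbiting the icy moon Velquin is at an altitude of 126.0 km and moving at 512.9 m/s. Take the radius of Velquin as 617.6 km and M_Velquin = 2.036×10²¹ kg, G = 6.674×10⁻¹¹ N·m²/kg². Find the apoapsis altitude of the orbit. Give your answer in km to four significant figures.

apoapsis altitude ≈ 1293 km

μ = GM = 6.674×10⁻¹¹ × 2.036×10²¹ = 1.359×10¹¹ m³/s².
r_p = 617.6 + 126.0 = 743.60 km = 7.436×10⁵ m.
Specific energy ε = v²/2 − μ/r = -5.120×10⁴ J/kg, so a = −μ/(2ε) = 1.327×10⁶ m.
The apsides satisfy r_p + r_a = 2a, so the apoapsis radius is 2a − r_p = 1.910×10⁶ m = 1910.2 km.
Apoapsis altitude = 1910.2 − 617.6 = 1292.6 km.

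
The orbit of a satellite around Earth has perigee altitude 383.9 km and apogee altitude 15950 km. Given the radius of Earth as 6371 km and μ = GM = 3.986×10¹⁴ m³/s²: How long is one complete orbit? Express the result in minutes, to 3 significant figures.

r_p = 6371 + 383.9 = 6754.9 km = 6.7549×10⁶ m.
r_a = 6371 + 15950 = 22321 km = 2.2321×10⁷ m.
Semi-major axis a = (r_p + r_a)/2 = (6754.9 + 22321)/2 = 14538 km = 1.454×10⁷ m.
By Kepler's third law T = 2π√(a³/μ) = 2π × 2.776×10³ = 1.744×10⁴ s.
= 290.7 minutes.

T ≈ 291 minutes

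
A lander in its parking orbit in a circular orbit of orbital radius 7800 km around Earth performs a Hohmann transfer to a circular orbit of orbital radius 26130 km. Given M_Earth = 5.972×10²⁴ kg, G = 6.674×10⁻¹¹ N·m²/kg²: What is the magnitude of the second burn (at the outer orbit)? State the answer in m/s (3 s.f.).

Δv ≈ 1260 m/s

μ = GM = 6.674×10⁻¹¹ × 5.972×10²⁴ = 3.986×10¹⁴ m³/s².
r₁ = 7800 km = 7.800×10⁶ m.
r₂ = 26130 km = 2.613×10⁷ m.
Transfer ellipse a_t = (r₁ + r₂)/2 = 1.696×10⁷ m.
At r₁: circular v_c1 = √(μ/r₁) = 7148 m/s; transfer-perigee v_p = √[μ(2/r₁ − 1/a_t)] = 8872 m/s.
At r₂: circular v_c2 = √(μ/r₂) = 3906 m/s; transfer-apogee v_a = √[μ(2/r₂ − 1/a_t)] = 2648 m/s.
Δv₂ = v_c2 − v_a = 1257 m/s.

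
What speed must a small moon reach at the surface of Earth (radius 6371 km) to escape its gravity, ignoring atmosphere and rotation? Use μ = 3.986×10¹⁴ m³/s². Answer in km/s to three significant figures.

r = R = 6.371×10⁶ m.
Escape speed v_esc = √(2μ/r) = √(2 × 3.986×10¹⁴ / 6.371×10⁶) = √(1.251×10⁸) = 11190 m/s.
= 11.19 km/s.

v_esc ≈ 11.2 km/s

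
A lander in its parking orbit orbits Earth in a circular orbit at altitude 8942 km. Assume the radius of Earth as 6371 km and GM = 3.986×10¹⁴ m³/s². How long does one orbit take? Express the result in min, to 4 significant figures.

r = 6371 + 8942 = 15313 km = 1.5313×10⁷ m.
Kepler's third law: T = 2π√(r³/μ) = 2π√((1.531×10⁷)³ / 3.986×10¹⁴).
r³/μ = 9.008×10⁶ s², so T = 2π × 3.001×10³ = 1.886×10⁴ s.
Converting: 1.886×10⁴ s ÷ 60.00 = 314.3 min.

T ≈ 314.3 min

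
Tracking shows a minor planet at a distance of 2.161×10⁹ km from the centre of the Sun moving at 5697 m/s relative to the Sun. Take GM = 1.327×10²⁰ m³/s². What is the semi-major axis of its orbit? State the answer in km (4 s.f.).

r = 2.161×10¹² m.
Specific orbital energy ε = v²/2 − μ/r = (5697)²/2 − 1.327×10²⁰/2.161×10¹² = -4.518×10⁷ J/kg.
Since ε = −μ/(2a), a = −μ/(2ε) = 1.469×10¹² m = 1.4686×10⁹ km.

a ≈ 1.469×10⁹ km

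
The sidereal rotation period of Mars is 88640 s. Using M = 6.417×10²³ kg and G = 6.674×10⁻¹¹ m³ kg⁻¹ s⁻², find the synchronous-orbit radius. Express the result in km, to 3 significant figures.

μ = GM = 6.674×10⁻¹¹ × 6.417×10²³ = 4.283×10¹³ m³/s².
A synchronous orbit has period T, so by Kepler's third law a = (μT²/4π²)^(1/3).
μT²/4π² = 4.283×10¹³ × (8.864×10⁴)² / 39.48 = 8.524×10²¹ m³.
a = 2.043×10⁷ m = 20427 km.

r_sync ≈ 20400 km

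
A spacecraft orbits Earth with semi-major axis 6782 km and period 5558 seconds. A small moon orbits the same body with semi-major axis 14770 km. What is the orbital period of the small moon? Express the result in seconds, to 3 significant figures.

T₂ ≈ 17900 seconds

Kepler's third law: T² ∝ a³, so T₂ = T₁ (a₂/a₁)^(3/2).
a₂/a₁ = 2.178, (a₂/a₁)^(3/2) = 3.214.
T₂ = 5558 × 3.214 = 17860 seconds.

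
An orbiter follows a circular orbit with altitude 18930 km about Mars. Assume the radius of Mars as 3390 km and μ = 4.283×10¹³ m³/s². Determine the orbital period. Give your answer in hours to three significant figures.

T ≈ 28.1 hours

r = 3390 + 18930 = 22320 km = 2.2320×10⁷ m.
Kepler's third law: T = 2π√(r³/μ) = 2π√((2.232×10⁷)³ / 4.283×10¹³).
r³/μ = 2.596×10⁸ s², so T = 2π × 1.611×10⁴ = 1.012×10⁵ s.
Converting: 1.012×10⁵ s ÷ 3600 = 28.12 hours.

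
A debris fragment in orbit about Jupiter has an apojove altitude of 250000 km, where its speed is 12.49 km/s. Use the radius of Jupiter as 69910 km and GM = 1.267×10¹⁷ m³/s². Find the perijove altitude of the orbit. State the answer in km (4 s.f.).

perijove altitude ≈ 8546 km

r_a = 69910 + 250000 = 3.1991×10⁵ km = 3.199×10⁸ m.
Specific energy ε = v²/2 − μ/r = -3.180×10⁸ J/kg, so a = −μ/(2ε) = 1.992×10⁸ m.
The apsides satisfy r_p + r_a = 2a, so the perijove radius is 2a − r_a = 7.846×10⁷ m = 78456 km.
Perijove altitude = 78456 − 69910 = 8546.5 km.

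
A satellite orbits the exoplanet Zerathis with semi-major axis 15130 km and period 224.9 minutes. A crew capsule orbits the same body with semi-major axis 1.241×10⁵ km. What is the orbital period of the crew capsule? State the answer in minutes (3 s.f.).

T₂ ≈ 5280 minutes

Kepler's third law: T² ∝ a³, so T₂ = T₁ (a₂/a₁)^(3/2).
a₂/a₁ = 8.202, (a₂/a₁)^(3/2) = 23.49.
T₂ = 224.9 × 23.49 = 5283 minutes.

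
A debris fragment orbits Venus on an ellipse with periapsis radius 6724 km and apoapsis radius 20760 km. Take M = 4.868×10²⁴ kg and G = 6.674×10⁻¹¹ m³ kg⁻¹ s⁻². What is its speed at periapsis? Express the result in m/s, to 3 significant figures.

μ = GM = 6.674×10⁻¹¹ × 4.868×10²⁴ = 3.249×10¹⁴ m³/s².
Semi-major axis a = (r_p + r_a)/2 = 13742 km = 1.374×10⁷ m.
Vis-viva: v² = μ(2/r − 1/a) = 3.249×10¹⁴ × (2.974×10⁻⁷ − 7.277×10⁻⁸) = 7.299×10⁷ m²/s².
v = 8544 m/s.

v ≈ 8540 m/s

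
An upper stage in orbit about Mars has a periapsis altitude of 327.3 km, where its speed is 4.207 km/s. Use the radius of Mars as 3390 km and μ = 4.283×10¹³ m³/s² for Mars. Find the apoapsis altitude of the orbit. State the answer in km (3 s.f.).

r_p = 3390 + 327.3 = 3717.3 km = 3.717×10⁶ m.
Specific energy ε = v²/2 − μ/r = -2.672×10⁶ J/kg, so a = −μ/(2ε) = 8.013×10⁶ m.
The apsides satisfy r_p + r_a = 2a, so the apoapsis radius is 2a − r_p = 1.231×10⁷ m = 12310 km.
Apoapsis altitude = 12310 − 3390 = 8919.6 km.

apoapsis altitude ≈ 8920 km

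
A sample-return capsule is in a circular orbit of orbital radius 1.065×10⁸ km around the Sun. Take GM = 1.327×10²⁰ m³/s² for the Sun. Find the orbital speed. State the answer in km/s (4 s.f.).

r = 1.065×10⁸ km = 1.065×10¹¹ m.
For a circular orbit v = √(μ/r) = √(1.327×10²⁰ / 1.065×10¹¹) = √(1.246×10⁹) = 35300 m/s.
That is 35.30 km/s.

v ≈ 35.30 km/s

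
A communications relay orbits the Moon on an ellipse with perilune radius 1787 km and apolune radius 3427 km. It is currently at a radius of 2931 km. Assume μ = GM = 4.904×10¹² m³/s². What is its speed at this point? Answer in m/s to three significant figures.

Semi-major axis a = (r_p + r_a)/2 = 2607.0 km = 2.607×10⁶ m.
Vis-viva: v² = μ(2/r − 1/a) = 4.904×10¹² × (6.824×10⁻⁷ − 3.836×10⁻⁷) = 1.465×10⁶ m²/s².
v = 1210 m/s.

v ≈ 1210 m/s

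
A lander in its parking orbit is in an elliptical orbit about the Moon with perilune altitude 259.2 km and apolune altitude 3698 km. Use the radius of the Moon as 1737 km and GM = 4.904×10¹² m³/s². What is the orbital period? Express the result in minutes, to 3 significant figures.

r_p = 1737 + 259.2 = 1996.2 km = 1.9962×10⁶ m.
r_a = 1737 + 3698 = 5435.0 km = 5.4350×10⁶ m.
Semi-major axis a = (r_p + r_a)/2 = (1996.2 + 5435.0)/2 = 3715.6 km = 3.716×10⁶ m.
By Kepler's third law T = 2π√(a³/μ) = 2π × 3.234×10³ = 2.032×10⁴ s.
= 338.7 minutes.

T ≈ 339 minutes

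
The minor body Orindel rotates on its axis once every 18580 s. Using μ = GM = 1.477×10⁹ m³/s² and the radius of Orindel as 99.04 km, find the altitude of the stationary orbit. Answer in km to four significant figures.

A synchronous orbit has period T, so by Kepler's third law a = (μT²/4π²)^(1/3).
μT²/4π² = 1.477×10⁹ × (1.858×10⁴)² / 39.48 = 1.292×10¹⁶ m³.
a = 2.346×10⁵ m = 234.62 km.
Altitude h = a − R = 234.62 − 99.04 = 135.58 km.

h_sync ≈ 135.6 km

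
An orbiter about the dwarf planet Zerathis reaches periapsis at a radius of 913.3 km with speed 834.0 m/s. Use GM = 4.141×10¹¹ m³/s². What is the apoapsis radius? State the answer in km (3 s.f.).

r_p = 9.133×10⁵ m.
Specific energy ε = v²/2 − μ/r = -1.056×10⁵ J/kg, so a = −μ/(2ε) = 1.960×10⁶ m.
The apsides satisfy r_p + r_a = 2a, so the apoapsis radius is 2a − r_p = 3.007×10⁶ m = 3006.9 km.

apoapsis radius ≈ 3010 km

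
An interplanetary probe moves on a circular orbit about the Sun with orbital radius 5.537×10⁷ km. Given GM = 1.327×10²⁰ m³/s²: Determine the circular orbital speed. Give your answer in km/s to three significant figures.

r = 5.537×10⁷ km = 5.537×10¹⁰ m.
For a circular orbit v = √(μ/r) = √(1.327×10²⁰ / 5.537×10¹⁰) = √(2.397×10⁹) = 48960 m/s.
That is 48.96 km/s.

v ≈ 49.0 km/s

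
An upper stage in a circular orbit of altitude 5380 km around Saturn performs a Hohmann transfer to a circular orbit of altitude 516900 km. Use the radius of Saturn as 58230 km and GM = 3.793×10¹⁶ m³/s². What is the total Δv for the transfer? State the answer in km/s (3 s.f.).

r₁ = 58230 + 5380 = 63610 km = 6.3610×10⁷ m.
r₂ = 58230 + 516900 = 575130 km = 5.7513×10⁸ m.
Transfer ellipse a_t = (r₁ + r₂)/2 = 3.194×10⁸ m.
At r₁: circular v_c1 = √(μ/r₁) = 24420 m/s; transfer-perikrone v_p = √[μ(2/r₁ − 1/a_t)] = 32770 m/s.
Δv₁ = v_p − v_c1 = 8350 m/s.
At r₂: circular v_c2 = √(μ/r₂) = 8121 m/s; transfer-apokrone v_a = √[μ(2/r₂ − 1/a_t)] = 3624 m/s.
Δv₂ = v_c2 − v_a = 4497 m/s.
Total Δv = Δv₁ + Δv₂ = 12850 m/s = 12.85 km/s.

Δv_total ≈ 12.8 km/s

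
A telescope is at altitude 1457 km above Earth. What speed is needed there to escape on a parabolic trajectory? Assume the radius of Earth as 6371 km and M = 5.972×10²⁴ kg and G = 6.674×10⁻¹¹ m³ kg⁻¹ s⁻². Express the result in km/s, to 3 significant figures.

μ = GM = 6.674×10⁻¹¹ × 5.972×10²⁴ = 3.986×10¹⁴ m³/s².
r = 6371 + 1457 = 7828.0 km = 7.8280×10⁶ m.
Escape speed v_esc = √(2μ/r) = √(2 × 3.986×10¹⁴ / 7.828×10⁶) = √(1.018×10⁸) = 10090 m/s.
= 10.09 km/s.

v_esc ≈ 10.1 km/s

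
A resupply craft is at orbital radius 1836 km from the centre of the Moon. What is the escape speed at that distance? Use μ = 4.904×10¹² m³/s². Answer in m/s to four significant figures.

r = 1836 km = 1.836×10⁶ m.
Escape speed v_esc = √(2μ/r) = √(2 × 4.904×10¹² / 1.836×10⁶) = √(5.342×10⁶) = 2311 m/s.

v_esc ≈ 2311 m/s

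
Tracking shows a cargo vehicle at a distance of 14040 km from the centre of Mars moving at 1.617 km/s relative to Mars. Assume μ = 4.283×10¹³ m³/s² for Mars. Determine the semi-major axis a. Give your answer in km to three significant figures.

a ≈ 12300 km

r = 1.404×10⁷ m.
Specific orbital energy ε = v²/2 − μ/r = (1617)²/2 − 4.283×10¹³/1.404×10⁷ = -1.743×10⁶ J/kg.
Since ε = −μ/(2a), a = −μ/(2ε) = 1.228×10⁷ m = 12285 km.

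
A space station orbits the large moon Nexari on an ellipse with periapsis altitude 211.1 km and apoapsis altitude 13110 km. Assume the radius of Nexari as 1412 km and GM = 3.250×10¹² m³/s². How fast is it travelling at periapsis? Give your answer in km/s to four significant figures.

v ≈ 1.898 km/s

r_p = 1412 + 211.1 = 1623.1 km = 1.6231×10⁶ m.
r_a = 1412 + 13110 = 14522 km = 1.4522×10⁷ m.
Semi-major axis a = (r_p + r_a)/2 = 8072.6 km = 8.073×10⁶ m.
Vis-viva: v² = μ(2/r − 1/a) = 3.250×10¹² × (1.232×10⁻⁶ − 1.239×10⁻⁷) = 3.602×10⁶ m²/s².
v = 1898 m/s = 1.898 km/s.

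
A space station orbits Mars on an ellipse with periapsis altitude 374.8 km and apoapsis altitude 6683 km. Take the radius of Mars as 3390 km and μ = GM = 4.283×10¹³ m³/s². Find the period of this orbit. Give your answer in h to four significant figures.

T ≈ 4.854 h

r_p = 3390 + 374.8 = 3764.8 km = 3.7648×10⁶ m.
r_a = 3390 + 6683 = 10073 km = 1.0073×10⁷ m.
Semi-major axis a = (r_p + r_a)/2 = (3764.8 + 10073)/2 = 6918.9 km = 6.919×10⁶ m.
By Kepler's third law T = 2π√(a³/μ) = 2π × 2.781×10³ = 1.747×10⁴ s.
= 4.854 h.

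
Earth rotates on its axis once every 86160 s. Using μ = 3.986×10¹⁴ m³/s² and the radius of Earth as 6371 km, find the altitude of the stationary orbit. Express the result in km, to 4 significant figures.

A synchronous orbit has period T, so by Kepler's third law a = (μT²/4π²)^(1/3).
μT²/4π² = 3.986×10¹⁴ × (8.616×10⁴)² / 39.48 = 7.495×10²² m³.
a = 4.216×10⁷ m = 42163 km.
Altitude h = a − R = 42163 − 6371 = 35792 km.

h_sync ≈ 35790 km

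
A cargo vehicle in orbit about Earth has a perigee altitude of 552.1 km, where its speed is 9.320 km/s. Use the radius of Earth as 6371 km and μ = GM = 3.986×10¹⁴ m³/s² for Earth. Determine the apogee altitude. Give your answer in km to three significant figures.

apogee altitude ≈ 14900 km

r_p = 6371 + 552.1 = 6923.1 km = 6.923×10⁶ m.
Specific energy ε = v²/2 − μ/r = -1.414×10⁷ J/kg, so a = −μ/(2ε) = 1.409×10⁷ m.
The apsides satisfy r_p + r_a = 2a, so the apogee radius is 2a − r_p = 2.126×10⁷ m = 21258 km.
Apogee altitude = 21258 − 6371 = 14887 km.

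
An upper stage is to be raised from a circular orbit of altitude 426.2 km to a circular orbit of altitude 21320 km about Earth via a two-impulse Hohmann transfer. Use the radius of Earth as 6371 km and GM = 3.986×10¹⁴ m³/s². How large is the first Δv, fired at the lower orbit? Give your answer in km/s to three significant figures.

Δv ≈ 2.05 km/s

r₁ = 6371 + 426.2 = 6797.2 km = 6.7972×10⁶ m.
r₂ = 6371 + 21320 = 27691 km = 2.7691×10⁷ m.
Transfer ellipse a_t = (r₁ + r₂)/2 = 1.724×10⁷ m.
At r₁: circular v_c1 = √(μ/r₁) = 7658 m/s; transfer-perigee v_p = √[μ(2/r₁ − 1/a_t)] = 9704 m/s.
Δv₁ = v_p − v_c1 = 2046 m/s.
= 2.046 km/s.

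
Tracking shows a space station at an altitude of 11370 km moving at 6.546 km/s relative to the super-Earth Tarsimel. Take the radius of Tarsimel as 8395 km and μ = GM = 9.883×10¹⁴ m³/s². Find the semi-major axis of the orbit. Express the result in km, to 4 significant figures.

a ≈ 17290 km

r = 8395 + 11370 = 19765 km = 1.976×10⁷ m.
Specific orbital energy ε = v²/2 − μ/r = (6546)²/2 − 9.883×10¹⁴/1.976×10⁷ = -2.858×10⁷ J/kg.
Since ε = −μ/(2a), a = −μ/(2ε) = 1.729×10⁷ m = 17292 km.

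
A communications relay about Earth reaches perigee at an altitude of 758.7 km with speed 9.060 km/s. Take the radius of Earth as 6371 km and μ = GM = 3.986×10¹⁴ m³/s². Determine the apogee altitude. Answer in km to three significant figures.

apogee altitude ≈ 13300 km

r_p = 6371 + 758.7 = 7129.7 km = 7.130×10⁶ m.
Specific energy ε = v²/2 − μ/r = -1.487×10⁷ J/kg, so a = −μ/(2ε) = 1.341×10⁷ m.
The apsides satisfy r_p + r_a = 2a, so the apogee radius is 2a − r_p = 1.968×10⁷ m = 19685 km.
Apogee altitude = 19685 − 6371 = 13314 km.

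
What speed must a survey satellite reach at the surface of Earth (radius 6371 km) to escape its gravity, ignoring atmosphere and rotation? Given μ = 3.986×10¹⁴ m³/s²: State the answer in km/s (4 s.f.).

v_esc ≈ 11.19 km/s

r = R = 6.371×10⁶ m.
Escape speed v_esc = √(2μ/r) = √(2 × 3.986×10¹⁴ / 6.371×10⁶) = √(1.251×10⁸) = 11190 m/s.
= 11.19 km/s.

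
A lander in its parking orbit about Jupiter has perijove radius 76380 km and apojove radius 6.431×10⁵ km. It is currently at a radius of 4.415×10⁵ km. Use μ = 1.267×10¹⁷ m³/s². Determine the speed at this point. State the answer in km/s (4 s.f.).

v ≈ 14.89 km/s

Semi-major axis a = (r_p + r_a)/2 = 3.5974×10⁵ km = 3.597×10⁸ m.
Vis-viva: v² = μ(2/r − 1/a) = 1.267×10¹⁷ × (4.530×10⁻⁹ − 2.780×10⁻⁹) = 2.218×10⁸ m²/s².
v = 14890 m/s = 14.89 km/s.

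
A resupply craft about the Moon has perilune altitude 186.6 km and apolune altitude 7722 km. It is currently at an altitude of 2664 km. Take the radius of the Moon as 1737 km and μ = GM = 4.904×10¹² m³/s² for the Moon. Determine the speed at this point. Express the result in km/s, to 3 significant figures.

v ≈ 1.17 km/s

r_p = 1737 + 186.6 = 1923.6 km = 1.9236×10⁶ m.
r_a = 1737 + 7722 = 9459.0 km = 9.4590×10⁶ m.
r = 1737 + 2664 = 4401.0 km = 4.401×10⁶ m.
Semi-major axis a = (r_p + r_a)/2 = 5691.3 km = 5.691×10⁶ m.
Vis-viva: v² = μ(2/r − 1/a) = 4.904×10¹² × (4.544×10⁻⁷ − 1.757×10⁻⁷) = 1.367×10⁶ m²/s².
v = 1169 m/s = 1.169 km/s.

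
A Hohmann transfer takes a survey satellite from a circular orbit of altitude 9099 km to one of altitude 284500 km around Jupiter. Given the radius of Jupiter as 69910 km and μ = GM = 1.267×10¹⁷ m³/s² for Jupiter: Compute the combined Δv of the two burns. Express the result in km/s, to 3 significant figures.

r₁ = 69910 + 9099 = 79009 km = 7.9009×10⁷ m.
r₂ = 69910 + 284500 = 354410 km = 3.5441×10⁸ m.
Transfer ellipse a_t = (r₁ + r₂)/2 = 2.167×10⁸ m.
At r₁: circular v_c1 = √(μ/r₁) = 40050 m/s; transfer-perijove v_p = √[μ(2/r₁ − 1/a_t)] = 51210 m/s.
Δv₁ = v_p − v_c1 = 11170 m/s.
At r₂: circular v_c2 = √(μ/r₂) = 18910 m/s; transfer-apojove v_a = √[μ(2/r₂ − 1/a_t)] = 11420 m/s.
Δv₂ = v_c2 − v_a = 7491 m/s.
Total Δv = Δv₁ + Δv₂ = 18660 m/s = 18.66 km/s.

Δv_total ≈ 18.7 km/s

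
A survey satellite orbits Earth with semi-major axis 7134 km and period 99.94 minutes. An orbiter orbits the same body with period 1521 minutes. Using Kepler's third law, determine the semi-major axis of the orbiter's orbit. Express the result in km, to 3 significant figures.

a₂ ≈ 43800 km

Kepler's third law: a³ ∝ T², so a₂ = a₁ (T₂/T₁)^(2/3).
T₂/T₁ = 15.22, (T₂/T₁)^(2/3) = 6.141.
a₂ = 7134 × 6.141 = 43810 km.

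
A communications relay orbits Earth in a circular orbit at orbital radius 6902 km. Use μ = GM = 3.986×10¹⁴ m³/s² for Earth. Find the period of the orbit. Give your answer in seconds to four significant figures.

T ≈ 5707 seconds

r = 6902 km = 6.902×10⁶ m.
Kepler's third law: T = 2π√(r³/μ) = 2π√((6.902×10⁶)³ / 3.986×10¹⁴).
r³/μ = 8.249×10⁵ s², so T = 2π × 9.082×10² = 5.707×10³ s.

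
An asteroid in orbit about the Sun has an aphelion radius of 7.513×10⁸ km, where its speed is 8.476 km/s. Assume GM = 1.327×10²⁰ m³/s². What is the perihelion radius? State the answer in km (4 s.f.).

perihelion radius ≈ 1.918×10⁸ km

r_a = 7.513×10¹¹ m.
Specific energy ε = v²/2 − μ/r = -1.407×10⁸ J/kg, so a = −μ/(2ε) = 4.716×10¹¹ m.
The apsides satisfy r_p + r_a = 2a, so the perihelion radius is 2a − r_a = 1.918×10¹¹ m = 1.9180×10⁸ km.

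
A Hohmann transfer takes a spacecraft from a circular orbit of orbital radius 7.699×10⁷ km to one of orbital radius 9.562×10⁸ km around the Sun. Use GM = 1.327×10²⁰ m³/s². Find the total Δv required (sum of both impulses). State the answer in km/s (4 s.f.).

r₁ = 7.699×10⁷ km = 7.699×10¹⁰ m.
r₂ = 9.562×10⁸ km = 9.562×10¹¹ m.
Transfer ellipse a_t = (r₁ + r₂)/2 = 5.166×10¹¹ m.
At r₁: circular v_c1 = √(μ/r₁) = 41520 m/s; transfer-perihelion v_p = √[μ(2/r₁ − 1/a_t)] = 56480 m/s.
Δv₁ = v_p − v_c1 = 14970 m/s.
At r₂: circular v_c2 = √(μ/r₂) = 11780 m/s; transfer-aphelion v_a = √[μ(2/r₂ − 1/a_t)] = 4548 m/s.
Δv₂ = v_c2 − v_a = 7233 m/s.
Total Δv = Δv₁ + Δv₂ = 22200 m/s = 22.20 km/s.

Δv_total ≈ 22.20 km/s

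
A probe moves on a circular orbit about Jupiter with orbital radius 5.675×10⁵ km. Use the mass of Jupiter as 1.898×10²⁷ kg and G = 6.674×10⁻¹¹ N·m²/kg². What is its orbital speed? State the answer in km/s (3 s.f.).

μ = GM = 6.674×10⁻¹¹ × 1.898×10²⁷ = 1.267×10¹⁷ m³/s².
r = 5.675×10⁵ km = 5.675×10⁸ m.
For a circular orbit v = √(μ/r) = √(1.267×10¹⁷ / 5.675×10⁸) = √(2.232×10⁸) = 14940 m/s.
That is 14.94 km/s.

v ≈ 14.9 km/s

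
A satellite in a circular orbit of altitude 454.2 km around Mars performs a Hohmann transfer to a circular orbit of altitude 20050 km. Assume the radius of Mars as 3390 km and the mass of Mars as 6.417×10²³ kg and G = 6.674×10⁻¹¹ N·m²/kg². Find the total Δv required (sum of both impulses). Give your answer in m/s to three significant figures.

Δv_total ≈ 1670 m/s

μ = GM = 6.674×10⁻¹¹ × 6.417×10²³ = 4.283×10¹³ m³/s².
r₁ = 3390 + 454.2 = 3844.2 km = 3.8442×10⁶ m.
r₂ = 3390 + 20050 = 23440 km = 2.3440×10⁷ m.
Transfer ellipse a_t = (r₁ + r₂)/2 = 1.364×10⁷ m.
At r₁: circular v_c1 = √(μ/r₁) = 3338 m/s; transfer-periapsis v_p = √[μ(2/r₁ − 1/a_t)] = 4375 m/s.
Δv₁ = v_p − v_c1 = 1037 m/s.
At r₂: circular v_c2 = √(μ/r₂) = 1352 m/s; transfer-apoapsis v_a = √[μ(2/r₂ − 1/a_t)] = 717.5 m/s.
Δv₂ = v_c2 − v_a = 634.2 m/s.
Total Δv = Δv₁ + Δv₂ = 1672 m/s.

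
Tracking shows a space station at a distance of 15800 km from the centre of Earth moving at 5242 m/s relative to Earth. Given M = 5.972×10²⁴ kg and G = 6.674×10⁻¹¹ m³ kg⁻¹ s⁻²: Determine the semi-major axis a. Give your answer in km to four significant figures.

μ = GM = 6.674×10⁻¹¹ × 5.972×10²⁴ = 3.986×10¹⁴ m³/s².
r = 1.580×10⁷ m.
Vis-viva rearranged: 1/a = 2/r − v²/μ = 1.266×10⁻⁷ − 6.894×10⁻⁸ = 5.764×10⁻⁸ m⁻¹.
a = 1.735×10⁷ m = 17349 km.

a ≈ 17350 km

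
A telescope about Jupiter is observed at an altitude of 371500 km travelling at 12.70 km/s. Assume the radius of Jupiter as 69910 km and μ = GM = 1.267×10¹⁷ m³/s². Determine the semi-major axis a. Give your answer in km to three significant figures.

r = 69910 + 371500 = 4.4141×10⁵ km = 4.414×10⁸ m.
Vis-viva rearranged: 1/a = 2/r − v²/μ = 4.531×10⁻⁹ − 1.273×10⁻⁹ = 3.258×10⁻⁹ m⁻¹.
a = 3.069×10⁸ m = 3.0694×10⁵ km.

a ≈ 3.07×10⁵ km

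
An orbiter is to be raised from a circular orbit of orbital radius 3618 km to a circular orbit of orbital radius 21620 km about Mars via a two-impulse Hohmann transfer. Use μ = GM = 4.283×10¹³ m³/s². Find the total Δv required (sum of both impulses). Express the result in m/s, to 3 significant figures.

Δv_total ≈ 1720 m/s

r₁ = 3618 km = 3.618×10⁶ m.
r₂ = 21620 km = 2.162×10⁷ m.
Transfer ellipse a_t = (r₁ + r₂)/2 = 1.262×10⁷ m.
At r₁: circular v_c1 = √(μ/r₁) = 3441 m/s; transfer-periapsis v_p = √[μ(2/r₁ − 1/a_t)] = 4504 m/s.
Δv₁ = v_p − v_c1 = 1063 m/s.
At r₂: circular v_c2 = √(μ/r₂) = 1407 m/s; transfer-apoapsis v_a = √[μ(2/r₂ − 1/a_t)] = 753.6 m/s.
Δv₂ = v_c2 − v_a = 653.8 m/s.
Total Δv = Δv₁ + Δv₂ = 1717 m/s.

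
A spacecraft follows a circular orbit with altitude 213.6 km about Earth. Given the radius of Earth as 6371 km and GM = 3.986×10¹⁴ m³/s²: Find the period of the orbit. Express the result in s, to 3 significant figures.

r = 6371 + 213.6 = 6584.6 km = 6.5846×10⁶ m.
Kepler's third law: T = 2π√(r³/μ) = 2π√((6.585×10⁶)³ / 3.986×10¹⁴).
r³/μ = 7.162×10⁵ s², so T = 2π × 8.463×10² = 5.317×10³ s.

T ≈ 5320 s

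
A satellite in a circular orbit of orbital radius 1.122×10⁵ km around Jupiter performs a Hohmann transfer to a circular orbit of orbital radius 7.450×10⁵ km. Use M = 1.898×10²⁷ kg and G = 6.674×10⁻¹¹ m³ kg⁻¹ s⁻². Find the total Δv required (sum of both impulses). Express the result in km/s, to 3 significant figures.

Δv_total ≈ 17.1 km/s

μ = GM = 6.674×10⁻¹¹ × 1.898×10²⁷ = 1.267×10¹⁷ m³/s².
r₁ = 1.122×10⁵ km = 1.122×10⁸ m.
r₂ = 7.450×10⁵ km = 7.450×10⁸ m.
Transfer ellipse a_t = (r₁ + r₂)/2 = 4.286×10⁸ m.
At r₁: circular v_c1 = √(μ/r₁) = 33600 m/s; transfer-perijove v_p = √[μ(2/r₁ − 1/a_t)] = 44300 m/s.
Δv₁ = v_p − v_c1 = 10700 m/s.
At r₂: circular v_c2 = √(μ/r₂) = 13040 m/s; transfer-apojove v_a = √[μ(2/r₂ − 1/a_t)] = 6672 m/s.
Δv₂ = v_c2 − v_a = 6368 m/s.
Total Δv = Δv₁ + Δv₂ = 17070 m/s = 17.07 km/s.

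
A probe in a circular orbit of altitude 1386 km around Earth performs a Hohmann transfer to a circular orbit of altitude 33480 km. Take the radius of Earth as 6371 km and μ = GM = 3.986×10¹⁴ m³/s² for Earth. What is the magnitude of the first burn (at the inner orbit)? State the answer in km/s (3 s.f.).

r₁ = 6371 + 1386 = 7757.0 km = 7.7570×10⁶ m.
r₂ = 6371 + 33480 = 39851 km = 3.9851×10⁷ m.
Transfer ellipse a_t = (r₁ + r₂)/2 = 2.380×10⁷ m.
At r₁: circular v_c1 = √(μ/r₁) = 7168 m/s; transfer-perigee v_p = √[μ(2/r₁ − 1/a_t)] = 9275 m/s.
Δv₁ = v_p − v_c1 = 2107 m/s.
= 2.107 km/s.

Δv ≈ 2.11 km/s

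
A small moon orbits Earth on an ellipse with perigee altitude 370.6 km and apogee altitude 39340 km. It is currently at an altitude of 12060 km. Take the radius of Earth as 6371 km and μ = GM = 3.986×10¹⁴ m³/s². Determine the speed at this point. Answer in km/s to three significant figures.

v ≈ 5.30 km/s

r_p = 6371 + 370.6 = 6741.6 km = 6.7416×10⁶ m.
r_a = 6371 + 39340 = 45711 km = 4.5711×10⁷ m.
r = 6371 + 12060 = 18431 km = 1.843×10⁷ m.
Semi-major axis a = (r_p + r_a)/2 = 26226 km = 2.623×10⁷ m.
Vis-viva: v² = μ(2/r − 1/a) = 3.986×10¹⁴ × (1.085×10⁻⁷ − 3.813×10⁻⁸) = 2.805×10⁷ m²/s².
v = 5297 m/s = 5.297 km/s.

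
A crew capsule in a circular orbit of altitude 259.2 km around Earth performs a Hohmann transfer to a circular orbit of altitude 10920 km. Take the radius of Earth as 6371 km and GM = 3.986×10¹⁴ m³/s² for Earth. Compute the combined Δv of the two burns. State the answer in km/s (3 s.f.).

Δv_total ≈ 2.80 km/s

r₁ = 6371 + 259.2 = 6630.2 km = 6.6302×10⁶ m.
r₂ = 6371 + 10920 = 17291 km = 1.7291×10⁷ m.
Transfer ellipse a_t = (r₁ + r₂)/2 = 1.196×10⁷ m.
At r₁: circular v_c1 = √(μ/r₁) = 7754 m/s; transfer-perigee v_p = √[μ(2/r₁ − 1/a_t)] = 9323 m/s.
Δv₁ = v_p − v_c1 = 1569 m/s.
At r₂: circular v_c2 = √(μ/r₂) = 4801 m/s; transfer-apogee v_a = √[μ(2/r₂ − 1/a_t)] = 3575 m/s.
Δv₂ = v_c2 − v_a = 1227 m/s.
Total Δv = Δv₁ + Δv₂ = 2796 m/s = 2.796 km/s.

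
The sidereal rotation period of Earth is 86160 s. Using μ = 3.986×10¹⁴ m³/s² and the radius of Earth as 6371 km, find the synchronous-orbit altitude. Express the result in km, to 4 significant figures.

A synchronous orbit has period T, so by Kepler's third law a = (μT²/4π²)^(1/3).
μT²/4π² = 3.986×10¹⁴ × (8.616×10⁴)² / 39.48 = 7.495×10²² m³.
a = 4.216×10⁷ m = 42163 km.
Altitude h = a − R = 42163 − 6371 = 35792 km.

h_sync ≈ 35790 km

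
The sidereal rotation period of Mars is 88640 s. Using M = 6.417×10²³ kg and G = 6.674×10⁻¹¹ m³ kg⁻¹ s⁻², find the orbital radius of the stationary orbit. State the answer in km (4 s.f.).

r_sync ≈ 20430 km

μ = GM = 6.674×10⁻¹¹ × 6.417×10²³ = 4.283×10¹³ m³/s².
A synchronous orbit has period T, so by Kepler's third law a = (μT²/4π²)^(1/3).
μT²/4π² = 4.283×10¹³ × (8.864×10⁴)² / 39.48 = 8.524×10²¹ m³.
a = 2.043×10⁷ m = 20427 km.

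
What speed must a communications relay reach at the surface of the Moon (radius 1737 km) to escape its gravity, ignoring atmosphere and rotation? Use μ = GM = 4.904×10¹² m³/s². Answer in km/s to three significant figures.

v_esc ≈ 2.38 km/s

r = R = 1.737×10⁶ m.
Escape speed v_esc = √(2μ/r) = √(2 × 4.904×10¹² / 1.737×10⁶) = √(5.647×10⁶) = 2376 m/s.
= 2.376 km/s.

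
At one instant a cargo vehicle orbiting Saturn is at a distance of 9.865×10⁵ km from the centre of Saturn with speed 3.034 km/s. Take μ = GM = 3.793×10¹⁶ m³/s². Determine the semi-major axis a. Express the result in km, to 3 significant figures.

a ≈ 5.60×10⁵ km

r = 9.865×10⁸ m.
Vis-viva rearranged: 1/a = 2/r − v²/μ = 2.027×10⁻⁹ − 2.427×10⁻¹⁰ = 1.785×10⁻⁹ m⁻¹.
a = 5.603×10⁸ m = 5.6032×10⁵ km.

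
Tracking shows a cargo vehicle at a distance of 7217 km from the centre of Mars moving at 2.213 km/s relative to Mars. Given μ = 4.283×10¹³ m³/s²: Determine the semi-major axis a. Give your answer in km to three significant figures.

a ≈ 6140 km

r = 7.217×10⁶ m.
Vis-viva rearranged: 1/a = 2/r − v²/μ = 2.771×10⁻⁷ − 1.143×10⁻⁷ = 1.628×10⁻⁷ m⁻¹.
a = 6.143×10⁶ m = 6143.3 km.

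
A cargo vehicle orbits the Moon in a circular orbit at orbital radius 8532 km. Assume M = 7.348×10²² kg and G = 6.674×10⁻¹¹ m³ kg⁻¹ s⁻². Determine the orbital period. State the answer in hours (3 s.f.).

μ = GM = 6.674×10⁻¹¹ × 7.348×10²² = 4.904×10¹² m³/s².
r = 8532 km = 8.532×10⁶ m.
Kepler's third law: T = 2π√(r³/μ) = 2π√((8.532×10⁶)³ / 4.904×10¹²).
r³/μ = 1.266×10⁸ s², so T = 2π × 1.125×10⁴ = 7.071×10⁴ s.
Converting: 7.071×10⁴ s ÷ 3600 = 19.64 hours.

T ≈ 19.6 hours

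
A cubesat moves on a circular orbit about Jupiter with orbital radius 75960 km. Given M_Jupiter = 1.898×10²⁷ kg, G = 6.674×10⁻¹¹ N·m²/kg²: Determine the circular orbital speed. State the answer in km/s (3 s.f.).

v ≈ 40.8 km/s

μ = GM = 6.674×10⁻¹¹ × 1.898×10²⁷ = 1.267×10¹⁷ m³/s².
r = 75960 km = 7.596×10⁷ m.
For a circular orbit v = √(μ/r) = √(1.267×10¹⁷ / 7.596×10⁷) = √(1.668×10⁹) = 40840 m/s.
That is 40.84 km/s.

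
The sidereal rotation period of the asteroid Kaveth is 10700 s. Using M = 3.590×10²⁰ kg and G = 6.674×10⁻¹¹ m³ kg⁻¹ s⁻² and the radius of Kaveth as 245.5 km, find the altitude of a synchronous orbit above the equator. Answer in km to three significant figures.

μ = GM = 6.674×10⁻¹¹ × 3.590×10²⁰ = 2.396×10¹⁰ m³/s².
A synchronous orbit has period T, so by Kepler's third law a = (μT²/4π²)^(1/3).
μT²/4π² = 2.396×10¹⁰ × (1.070×10⁴)² / 39.48 = 6.948×10¹⁶ m³.
a = 4.111×10⁵ m = 411.11 km.
Altitude h = a − R = 411.11 − 245.5 = 165.61 km.

h_sync ≈ 166 km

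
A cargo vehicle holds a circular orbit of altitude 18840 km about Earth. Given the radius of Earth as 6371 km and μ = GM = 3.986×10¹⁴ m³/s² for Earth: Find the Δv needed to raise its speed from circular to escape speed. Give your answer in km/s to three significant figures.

r = 6371 + 18840 = 25211 km = 2.5211×10⁷ m.
Circular speed v_c = √(μ/r) = 3976 m/s.
Escape speed v_esc = √(2μ/r) = √2 × v_c = 5623 m/s.
Δv = v_esc − v_c = 1647 m/s = 1.647 km/s.

Δv ≈ 1.65 km/s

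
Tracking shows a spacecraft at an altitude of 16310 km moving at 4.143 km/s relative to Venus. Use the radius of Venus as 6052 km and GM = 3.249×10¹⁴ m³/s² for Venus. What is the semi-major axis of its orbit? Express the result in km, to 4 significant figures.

r = 6052 + 16310 = 22362 km = 2.236×10⁷ m.
Vis-viva rearranged: 1/a = 2/r − v²/μ = 8.944×10⁻⁸ − 5.283×10⁻⁸ = 3.661×10⁻⁸ m⁻¹.
a = 2.732×10⁷ m = 27317 km.

a ≈ 27320 km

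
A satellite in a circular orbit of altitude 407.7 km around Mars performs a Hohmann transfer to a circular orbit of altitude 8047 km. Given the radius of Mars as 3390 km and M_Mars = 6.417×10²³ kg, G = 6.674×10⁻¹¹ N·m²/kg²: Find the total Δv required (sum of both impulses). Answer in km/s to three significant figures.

Δv_total ≈ 1.33 km/s

μ = GM = 6.674×10⁻¹¹ × 6.417×10²³ = 4.283×10¹³ m³/s².
r₁ = 3390 + 407.7 = 3797.7 km = 3.7977×10⁶ m.
r₂ = 3390 + 8047 = 11437 km = 1.1437×10⁷ m.
Transfer ellipse a_t = (r₁ + r₂)/2 = 7.617×10⁶ m.
At r₁: circular v_c1 = √(μ/r₁) = 3358 m/s; transfer-periapsis v_p = √[μ(2/r₁ − 1/a_t)] = 4115 m/s.
Δv₁ = v_p − v_c1 = 756.7 m/s.
At r₂: circular v_c2 = √(μ/r₂) = 1935 m/s; transfer-apoapsis v_a = √[μ(2/r₂ − 1/a_t)] = 1366 m/s.
Δv₂ = v_c2 − v_a = 568.8 m/s.
Total Δv = Δv₁ + Δv₂ = 1325 m/s = 1.325 km/s.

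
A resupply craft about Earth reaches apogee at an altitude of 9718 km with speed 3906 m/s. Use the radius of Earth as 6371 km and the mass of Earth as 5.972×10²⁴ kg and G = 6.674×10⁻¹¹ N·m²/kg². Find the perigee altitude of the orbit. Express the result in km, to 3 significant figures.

perigee altitude ≈ 788 km

μ = GM = 6.674×10⁻¹¹ × 5.972×10²⁴ = 3.986×10¹⁴ m³/s².
r_a = 6371 + 9718 = 16089 km = 1.609×10⁷ m.
Specific energy ε = v²/2 − μ/r = -1.714×10⁷ J/kg, so a = −μ/(2ε) = 1.162×10⁷ m.
The apsides satisfy r_p + r_a = 2a, so the perigee radius is 2a − r_a = 7.159×10⁶ m = 7158.8 km.
Perigee altitude = 7158.8 − 6371 = 787.78 km.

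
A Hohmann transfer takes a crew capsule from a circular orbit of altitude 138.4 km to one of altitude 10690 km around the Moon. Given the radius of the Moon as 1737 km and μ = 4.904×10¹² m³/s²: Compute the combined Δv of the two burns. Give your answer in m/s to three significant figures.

Δv_total ≈ 821 m/s

r₁ = 1737 + 138.4 = 1875.4 km = 1.8754×10⁶ m.
r₂ = 1737 + 10690 = 12427 km = 1.2427×10⁷ m.
Transfer ellipse a_t = (r₁ + r₂)/2 = 7.151×10⁶ m.
At r₁: circular v_c1 = √(μ/r₁) = 1617 m/s; transfer-perilune v_p = √[μ(2/r₁ − 1/a_t)] = 2132 m/s.
Δv₁ = v_p − v_c1 = 514.6 m/s.
At r₂: circular v_c2 = √(μ/r₂) = 628.2 m/s; transfer-apolune v_a = √[μ(2/r₂ − 1/a_t)] = 321.7 m/s.
Δv₂ = v_c2 − v_a = 306.5 m/s.
Total Δv = Δv₁ + Δv₂ = 821.1 m/s.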